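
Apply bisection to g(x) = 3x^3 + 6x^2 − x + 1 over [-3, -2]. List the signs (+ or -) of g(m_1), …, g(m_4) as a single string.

m = -2.5, g(m) = -5.875 (−); new bracket [-2.5, -2]
m = -2.25, g(m) = -0.546875 (−); new bracket [-2.25, -2]
m = -2.125, g(m) = 1.431641 (+); new bracket [-2.25, -2.125]
m = -2.1875, g(m) = 0.4958 (+); new bracket [-2.25, -2.1875]

--++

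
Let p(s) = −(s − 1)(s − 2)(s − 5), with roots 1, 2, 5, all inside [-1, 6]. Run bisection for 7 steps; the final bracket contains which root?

5

s = 2.5 gives p = 1.875, positive; keep [2.5, 6]
s = 4.25 gives p = 5.484375, positive; keep [4.25, 6]
s = 5.125 gives p = -1.611328, negative; keep [4.25, 5.125]
s = 4.6875 gives p = 3.0969, positive; keep [4.6875, 5.125]
s = 4.90625 gives p = 1.0643, positive; keep [4.90625, 5.125]
s = 5.015625 gives p = -0.1892, negative; keep [4.90625, 5.015625]
s = 4.9609375 gives p = 0.4581, positive; keep [4.9609375, 5.015625]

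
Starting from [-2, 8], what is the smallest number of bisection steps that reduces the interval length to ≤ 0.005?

Width after n steps is 10/2^n. Need 2^n ≥ 10/0.005 = 2000.
2^10 = 1024 < 2000 ≤ 2^11 = 2048, so n = 11.

11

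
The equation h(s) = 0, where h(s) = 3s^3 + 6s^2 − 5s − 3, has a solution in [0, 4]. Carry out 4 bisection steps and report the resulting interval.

[0.75, 1]

s = 2 gives h = 35, positive; keep [0, 2]
s = 1 gives h = 1, positive; keep [0, 1]
s = 0.5 gives h = -3.625, negative; keep [0.5, 1]
s = 0.75 gives h = -2.1094, negative; keep [0.75, 1]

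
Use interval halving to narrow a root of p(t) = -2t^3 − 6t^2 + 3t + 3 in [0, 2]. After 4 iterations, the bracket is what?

[0.75, 0.875]

p(1) = -2 < 0, so the root lies in [0, 1]
p(0.5) = 2.75 > 0, so the root lies in [0.5, 1]
p(0.75) = 1.03125 > 0, so the root lies in [0.75, 1]
p(0.875) = -0.3086 < 0, so the root lies in [0.75, 0.875]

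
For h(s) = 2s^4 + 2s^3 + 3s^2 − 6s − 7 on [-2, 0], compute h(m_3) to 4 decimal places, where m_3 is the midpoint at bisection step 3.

midpoint -1: h = 2 > 0 → [-1, 0]
midpoint -0.5: h = -3.375 < 0 → [-1, -0.5]
midpoint -0.75: h = -1.023438 < 0 → [-1, -0.75]

-1.0234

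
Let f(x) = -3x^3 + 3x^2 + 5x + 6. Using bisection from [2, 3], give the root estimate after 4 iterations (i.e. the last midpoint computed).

2.1875

midpoint 2.5: f = -9.625 < 0 → [2, 2.5]
midpoint 2.25: f = -1.734375 < 0 → [2, 2.25]
midpoint 2.125: f = 1.384766 > 0 → [2.125, 2.25]
midpoint 2.1875: f = -0.1096 < 0 → [2.125, 2.1875]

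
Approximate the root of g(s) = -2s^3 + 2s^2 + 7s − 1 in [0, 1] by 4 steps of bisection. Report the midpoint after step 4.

0.1875

g(0.5) = 2.75 > 0, so the root lies in [0, 0.5]
g(0.25) = 0.84375 > 0, so the root lies in [0, 0.25]
g(0.125) = -0.097656 < 0, so the root lies in [0.125, 0.25]
g(0.1875) = 0.3696 > 0, so the root lies in [0.125, 0.1875]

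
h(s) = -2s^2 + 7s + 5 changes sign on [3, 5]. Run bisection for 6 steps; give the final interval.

[4.09375, 4.125]

midpoint 4: h = 1 > 0 → [4, 5]
midpoint 4.5: h = -4 < 0 → [4, 4.5]
midpoint 4.25: h = -1.375 < 0 → [4, 4.25]
midpoint 4.125: h = -0.1562 < 0 → [4, 4.125]
midpoint 4.0625: h = 0.4297 > 0 → [4.0625, 4.125]
midpoint 4.09375: h = 0.1387 > 0 → [4.09375, 4.125]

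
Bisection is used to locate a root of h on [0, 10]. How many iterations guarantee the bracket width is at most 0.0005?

Width after n steps is 10/2^n. Need 2^n ≥ 10/0.0005 = 20000.
2^14 = 16384 < 20000 ≤ 2^15 = 32768, so n = 15.

15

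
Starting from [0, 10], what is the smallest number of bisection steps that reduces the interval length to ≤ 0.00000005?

Width after n steps is 10/2^n. Need 2^n ≥ 10/0.00000005 = 200000000.
2^27 = 134217728 < 200000000 ≤ 2^28 = 268435456, so n = 28.

28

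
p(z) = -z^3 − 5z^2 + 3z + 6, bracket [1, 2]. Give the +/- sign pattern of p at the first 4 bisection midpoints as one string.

z = 1.5 gives p = -4.125, negative; keep [1, 1.5]
z = 1.25 gives p = -0.015625, negative; keep [1, 1.25]
z = 1.125 gives p = 1.623047, positive; keep [1.125, 1.25]
z = 1.1875 gives p = 0.8372, positive; keep [1.1875, 1.25]

--++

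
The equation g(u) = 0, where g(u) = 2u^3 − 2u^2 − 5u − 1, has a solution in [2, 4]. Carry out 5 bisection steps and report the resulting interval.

[2.1875, 2.25]

g(3) = 20 > 0, so the root lies in [2, 3]
g(2.5) = 5.25 > 0, so the root lies in [2, 2.5]
g(2.25) = 0.40625 > 0, so the root lies in [2, 2.25]
g(2.125) = -1.4648 < 0, so the root lies in [2.125, 2.25]
g(2.1875) = -0.5728 < 0, so the root lies in [2.1875, 2.25]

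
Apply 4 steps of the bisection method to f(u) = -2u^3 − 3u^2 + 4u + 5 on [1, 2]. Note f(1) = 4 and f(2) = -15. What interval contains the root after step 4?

[1.3125, 1.375]

midpoint 1.5: f = -2.5 < 0 → [1, 1.5]
midpoint 1.25: f = 1.40625 > 0 → [1.25, 1.5]
midpoint 1.375: f = -0.371094 < 0 → [1.25, 1.375]
midpoint 1.3125: f = 0.5601 > 0 → [1.3125, 1.375]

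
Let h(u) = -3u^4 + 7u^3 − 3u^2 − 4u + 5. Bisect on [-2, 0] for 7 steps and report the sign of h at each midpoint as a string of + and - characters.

-++-+++

u = -1 gives h = -4, negative; keep [-1, 0]
u = -0.5 gives h = 5.1875, positive; keep [-1, -0.5]
u = -0.75 gives h = 2.410156, positive; keep [-1, -0.75]
u = -0.875 gives h = -0.2449, negative; keep [-0.875, -0.75]
u = -0.8125 gives h = 1.2075, positive; keep [-0.875, -0.8125]
u = -0.84375 gives h = 0.5141, positive; keep [-0.875, -0.84375]
u = -0.859375 gives h = 0.143, positive; keep [-0.875, -0.859375]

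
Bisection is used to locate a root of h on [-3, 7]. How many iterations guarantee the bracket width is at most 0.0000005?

Width after n steps is 10/2^n. Need 2^n ≥ 10/0.0000005 = 20000000.
2^24 = 16777216 < 20000000 ≤ 2^25 = 33554432, so n = 25.

25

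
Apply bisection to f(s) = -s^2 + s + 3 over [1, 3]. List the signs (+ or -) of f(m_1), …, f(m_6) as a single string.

+-+--+

f(2) = 1 > 0, so the root lies in [2, 3]
f(2.5) = -0.75 < 0, so the root lies in [2, 2.5]
f(2.25) = 0.1875 > 0, so the root lies in [2.25, 2.5]
f(2.375) = -0.2656 < 0, so the root lies in [2.25, 2.375]
f(2.3125) = -0.0352 < 0, so the root lies in [2.25, 2.3125]
f(2.28125) = 0.0771 > 0, so the root lies in [2.28125, 2.3125]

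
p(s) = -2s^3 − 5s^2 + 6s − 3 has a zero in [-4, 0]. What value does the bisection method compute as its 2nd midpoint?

-3

m = -2, p(m) = -19 (−); new bracket [-4, -2]
m = -3, p(m) = -12 (−); new bracket [-4, -3]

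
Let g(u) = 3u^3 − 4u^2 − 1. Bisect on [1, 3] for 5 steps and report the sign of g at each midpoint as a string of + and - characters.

m = 2, g(m) = 7 (+); new bracket [1, 2]
m = 1.5, g(m) = 0.125 (+); new bracket [1, 1.5]
m = 1.25, g(m) = -1.390625 (−); new bracket [1.25, 1.5]
m = 1.375, g(m) = -0.7637 (−); new bracket [1.375, 1.5]
m = 1.4375, g(m) = -0.3542 (−); new bracket [1.4375, 1.5]

++---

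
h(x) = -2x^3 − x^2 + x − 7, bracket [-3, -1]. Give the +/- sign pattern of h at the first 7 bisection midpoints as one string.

x = -2 gives h = 3, positive; keep [-2, -1]
x = -1.5 gives h = -4, negative; keep [-2, -1.5]
x = -1.75 gives h = -1.09375, negative; keep [-2, -1.75]
x = -1.875 gives h = 0.793, positive; keep [-1.875, -1.75]
x = -1.8125 gives h = -0.189, negative; keep [-1.875, -1.8125]
x = -1.84375 gives h = 0.2922, positive; keep [-1.84375, -1.8125]
x = -1.828125 gives h = 0.0492, positive; keep [-1.828125, -1.8125]

+--+-++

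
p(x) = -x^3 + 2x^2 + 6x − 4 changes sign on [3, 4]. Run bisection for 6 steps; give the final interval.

m = 3.5, p(m) = -1.375 (−); new bracket [3, 3.5]
m = 3.25, p(m) = 2.296875 (+); new bracket [3.25, 3.5]
m = 3.375, p(m) = 0.587891 (+); new bracket [3.375, 3.5]
m = 3.4375, p(m) = -0.3611 (−); new bracket [3.375, 3.4375]
m = 3.40625, p(m) = 0.1214 (+); new bracket [3.40625, 3.4375]
m = 3.421875, p(m) = -0.1178 (−); new bracket [3.40625, 3.421875]

[3.40625, 3.421875]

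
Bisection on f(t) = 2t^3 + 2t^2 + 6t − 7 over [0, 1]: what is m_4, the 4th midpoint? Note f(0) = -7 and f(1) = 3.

0.8125

f(0.5) = -3.25 < 0, so the root lies in [0.5, 1]
f(0.75) = -0.53125 < 0, so the root lies in [0.75, 1]
f(0.875) = 1.121094 > 0, so the root lies in [0.75, 0.875]
f(0.8125) = 0.2681 > 0, so the root lies in [0.75, 0.8125]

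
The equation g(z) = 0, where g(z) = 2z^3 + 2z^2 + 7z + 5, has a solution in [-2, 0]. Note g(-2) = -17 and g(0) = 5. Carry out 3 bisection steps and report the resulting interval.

[-1, -0.75]

g(-1) = -2 < 0, so the root lies in [-1, 0]
g(-0.5) = 1.75 > 0, so the root lies in [-1, -0.5]
g(-0.75) = 0.03125 > 0, so the root lies in [-1, -0.75]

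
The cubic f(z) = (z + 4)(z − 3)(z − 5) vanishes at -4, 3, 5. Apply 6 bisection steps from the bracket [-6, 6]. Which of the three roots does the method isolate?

f(0) = 60 > 0, so the root lies in [-6, 0]
f(-3) = 48 > 0, so the root lies in [-6, -3]
f(-4.5) = -35.625 < 0, so the root lies in [-4.5, -3]
f(-3.75) = 14.7656 > 0, so the root lies in [-4.5, -3.75]
f(-4.125) = -8.127 < 0, so the root lies in [-4.125, -3.75]
f(-3.9375) = 3.8752 > 0, so the root lies in [-4.125, -3.9375]

-4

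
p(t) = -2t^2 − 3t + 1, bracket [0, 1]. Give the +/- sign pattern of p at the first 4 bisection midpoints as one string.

-+--

m = 0.5, p(m) = -1 (−); new bracket [0, 0.5]
m = 0.25, p(m) = 0.125 (+); new bracket [0.25, 0.5]
m = 0.375, p(m) = -0.40625 (−); new bracket [0.25, 0.375]
m = 0.3125, p(m) = -0.1328 (−); new bracket [0.25, 0.3125]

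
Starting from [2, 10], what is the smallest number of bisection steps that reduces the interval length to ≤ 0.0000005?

Width after n steps is 8/2^n. Need 2^n ≥ 8/0.0000005 = 16000000.
2^23 = 8388608 < 16000000 ≤ 2^24 = 16777216, so n = 24.

24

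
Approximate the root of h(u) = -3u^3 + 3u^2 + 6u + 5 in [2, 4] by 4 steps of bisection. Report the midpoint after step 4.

u = 3 gives h = -31, negative; keep [2, 3]
u = 2.5 gives h = -8.125, negative; keep [2, 2.5]
u = 2.25 gives h = -0.484375, negative; keep [2, 2.25]
u = 2.125 gives h = 2.5098, positive; keep [2.125, 2.25]

2.125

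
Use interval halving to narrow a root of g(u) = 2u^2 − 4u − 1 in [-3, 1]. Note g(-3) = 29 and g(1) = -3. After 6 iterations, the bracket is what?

[-0.25, -0.1875]

u = -1 gives g = 5, positive; keep [-1, 1]
u = 0 gives g = -1, negative; keep [-1, 0]
u = -0.5 gives g = 1.5, positive; keep [-0.5, 0]
u = -0.25 gives g = 0.125, positive; keep [-0.25, 0]
u = -0.125 gives g = -0.4688, negative; keep [-0.25, -0.125]
u = -0.1875 gives g = -0.1797, negative; keep [-0.25, -0.1875]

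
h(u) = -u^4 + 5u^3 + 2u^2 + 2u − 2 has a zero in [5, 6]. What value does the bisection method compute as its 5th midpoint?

midpoint 5.5: h = -13.6875 < 0 → [5, 5.5]
midpoint 5.25: h = 27.449219 > 0 → [5.25, 5.5]
midpoint 5.375: h = 8.298584 > 0 → [5.375, 5.5]
midpoint 5.4375: h = -2.3279 < 0 → [5.375, 5.4375]
midpoint 5.40625: h = 3.0755 > 0 → [5.40625, 5.4375]

5.40625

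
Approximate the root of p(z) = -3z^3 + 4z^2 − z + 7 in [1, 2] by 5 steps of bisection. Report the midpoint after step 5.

z = 1.5 gives p = 4.375, positive; keep [1.5, 2]
z = 1.75 gives p = 1.421875, positive; keep [1.75, 2]
z = 1.875 gives p = -0.587891, negative; keep [1.75, 1.875]
z = 1.8125 gives p = 0.4651, positive; keep [1.8125, 1.875]
z = 1.84375 gives p = -0.0491, negative; keep [1.8125, 1.84375]

1.84375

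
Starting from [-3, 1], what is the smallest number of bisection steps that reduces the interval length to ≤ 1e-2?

9

Width after n steps is 4/2^n. Need 2^n ≥ 4/1e-2 = 400.
2^8 = 256 < 400 ≤ 2^9 = 512, so n = 9.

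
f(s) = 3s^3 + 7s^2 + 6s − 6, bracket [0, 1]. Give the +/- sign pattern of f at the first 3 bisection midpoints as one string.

f(0.5) = -0.875 < 0, so the root lies in [0.5, 1]
f(0.75) = 3.703125 > 0, so the root lies in [0.5, 0.75]
f(0.625) = 1.216797 > 0, so the root lies in [0.5, 0.625]

-++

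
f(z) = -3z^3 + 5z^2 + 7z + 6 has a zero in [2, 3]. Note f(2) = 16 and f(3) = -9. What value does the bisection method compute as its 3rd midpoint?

2.875

midpoint 2.5: f = 7.875 > 0 → [2.5, 3]
midpoint 2.75: f = 0.671875 > 0 → [2.75, 3]
midpoint 2.875: f = -3.837891 < 0 → [2.75, 2.875]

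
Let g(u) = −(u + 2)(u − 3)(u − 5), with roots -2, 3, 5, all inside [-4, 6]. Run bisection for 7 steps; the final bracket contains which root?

midpoint 1: g = -24 < 0 → [-4, 1]
midpoint -1.5: g = -14.625 < 0 → [-4, -1.5]
midpoint -2.75: g = 33.421875 > 0 → [-2.75, -1.5]
midpoint -2.125: g = 4.5645 > 0 → [-2.125, -1.5]
midpoint -1.8125: g = -6.1472 < 0 → [-2.125, -1.8125]
midpoint -1.96875: g = -1.0821 < 0 → [-2.125, -1.96875]
midpoint -2.046875: g = 1.6671 > 0 → [-2.046875, -1.96875]

-2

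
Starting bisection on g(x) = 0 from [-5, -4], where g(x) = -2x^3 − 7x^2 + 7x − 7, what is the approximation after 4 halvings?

-4.4375

m = -4.5, g(m) = 2 (+); new bracket [-4.5, -4]
m = -4.25, g(m) = -9.65625 (−); new bracket [-4.5, -4.25]
m = -4.375, g(m) = -4.128906 (−); new bracket [-4.5, -4.375]
m = -4.4375, g(m) = -1.1411 (−); new bracket [-4.5, -4.4375]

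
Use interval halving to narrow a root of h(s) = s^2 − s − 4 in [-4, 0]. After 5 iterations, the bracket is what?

s = -2 gives h = 2, positive; keep [-2, 0]
s = -1 gives h = -2, negative; keep [-2, -1]
s = -1.5 gives h = -0.25, negative; keep [-2, -1.5]
s = -1.75 gives h = 0.8125, positive; keep [-1.75, -1.5]
s = -1.625 gives h = 0.2656, positive; keep [-1.625, -1.5]

[-1.625, -1.5]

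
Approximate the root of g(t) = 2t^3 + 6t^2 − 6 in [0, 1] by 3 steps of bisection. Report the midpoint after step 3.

0.875

g(0.5) = -4.25 < 0, so the root lies in [0.5, 1]
g(0.75) = -1.78125 < 0, so the root lies in [0.75, 1]
g(0.875) = -0.066406 < 0, so the root lies in [0.875, 1]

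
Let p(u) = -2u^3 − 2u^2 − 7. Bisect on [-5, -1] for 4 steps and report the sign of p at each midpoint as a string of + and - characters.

++--

m = -3, p(m) = 29 (+); new bracket [-3, -1]
m = -2, p(m) = 1 (+); new bracket [-2, -1]
m = -1.5, p(m) = -4.75 (−); new bracket [-2, -1.5]
m = -1.75, p(m) = -2.4062 (−); new bracket [-2, -1.75]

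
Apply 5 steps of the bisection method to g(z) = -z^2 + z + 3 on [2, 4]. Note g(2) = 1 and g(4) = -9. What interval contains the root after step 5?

z = 3 gives g = -3, negative; keep [2, 3]
z = 2.5 gives g = -0.75, negative; keep [2, 2.5]
z = 2.25 gives g = 0.1875, positive; keep [2.25, 2.5]
z = 2.375 gives g = -0.2656, negative; keep [2.25, 2.375]
z = 2.3125 gives g = -0.0352, negative; keep [2.25, 2.3125]

[2.25, 2.3125]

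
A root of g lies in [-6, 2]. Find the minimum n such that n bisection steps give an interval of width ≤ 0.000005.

Width after n steps is 8/2^n. Need 2^n ≥ 8/0.000005 = 1600000.
2^20 = 1048576 < 1600000 ≤ 2^21 = 2097152, so n = 21.

21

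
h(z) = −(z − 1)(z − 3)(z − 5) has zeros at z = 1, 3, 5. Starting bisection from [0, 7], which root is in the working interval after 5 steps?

z = 3.5 gives h = 1.875, positive; keep [3.5, 7]
z = 5.25 gives h = -2.390625, negative; keep [3.5, 5.25]
z = 4.375 gives h = 2.900391, positive; keep [4.375, 5.25]
z = 4.8125 gives h = 1.2957, positive; keep [4.8125, 5.25]
z = 5.03125 gives h = -0.2559, negative; keep [4.8125, 5.03125]

5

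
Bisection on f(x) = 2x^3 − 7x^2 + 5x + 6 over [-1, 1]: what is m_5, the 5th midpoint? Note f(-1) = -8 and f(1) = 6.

-0.5625

f(0) = 6 > 0, so the root lies in [-1, 0]
f(-0.5) = 1.5 > 0, so the root lies in [-1, -0.5]
f(-0.75) = -2.53125 < 0, so the root lies in [-0.75, -0.5]
f(-0.625) = -0.3477 < 0, so the root lies in [-0.625, -0.5]
f(-0.5625) = 0.6167 > 0, so the root lies in [-0.625, -0.5625]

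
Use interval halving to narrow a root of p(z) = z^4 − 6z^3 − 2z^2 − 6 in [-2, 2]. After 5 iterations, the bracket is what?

[-1.125, -1]

p(0) = -6 < 0, so the root lies in [-2, 0]
p(-1) = -1 < 0, so the root lies in [-2, -1]
p(-1.5) = 14.8125 > 0, so the root lies in [-1.5, -1]
p(-1.25) = 5.0352 > 0, so the root lies in [-1.25, -1]
p(-1.125) = 1.6135 > 0, so the root lies in [-1.125, -1]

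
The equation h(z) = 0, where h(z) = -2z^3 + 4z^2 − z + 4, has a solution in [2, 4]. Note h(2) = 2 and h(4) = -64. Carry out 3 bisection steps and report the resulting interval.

h(3) = -17 < 0, so the root lies in [2, 3]
h(2.5) = -4.75 < 0, so the root lies in [2, 2.5]
h(2.25) = -0.78125 < 0, so the root lies in [2, 2.25]

[2, 2.25]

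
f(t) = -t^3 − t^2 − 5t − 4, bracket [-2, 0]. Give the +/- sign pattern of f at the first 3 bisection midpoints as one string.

+--

t = -1 gives f = 1, positive; keep [-1, 0]
t = -0.5 gives f = -1.625, negative; keep [-1, -0.5]
t = -0.75 gives f = -0.390625, negative; keep [-1, -0.75]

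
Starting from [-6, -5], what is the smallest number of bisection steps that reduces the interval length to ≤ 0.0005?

Width after n steps is 1/2^n. Need 2^n ≥ 1/0.0005 = 2000.
2^10 = 1024 < 2000 ≤ 2^11 = 2048, so n = 11.

11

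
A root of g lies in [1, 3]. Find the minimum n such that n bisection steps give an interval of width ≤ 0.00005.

Width after n steps is 2/2^n. Need 2^n ≥ 2/0.00005 = 40000.
2^15 = 32768 < 40000 ≤ 2^16 = 65536, so n = 16.

16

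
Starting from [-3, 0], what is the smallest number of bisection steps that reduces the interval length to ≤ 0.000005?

Width after n steps is 3/2^n. Need 2^n ≥ 3/0.000005 = 600000.
2^19 = 524288 < 600000 ≤ 2^20 = 1048576, so n = 20.

20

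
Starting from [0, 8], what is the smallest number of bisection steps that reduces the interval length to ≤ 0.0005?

14

Width after n steps is 8/2^n. Need 2^n ≥ 8/0.0005 = 16000.
2^13 = 8192 < 16000 ≤ 2^14 = 16384, so n = 14.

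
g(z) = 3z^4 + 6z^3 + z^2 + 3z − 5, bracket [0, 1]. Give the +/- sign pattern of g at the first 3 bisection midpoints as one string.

g(0.5) = -2.3125 < 0, so the root lies in [0.5, 1]
g(0.75) = 1.292969 > 0, so the root lies in [0.5, 0.75]
g(0.625) = -0.811768 < 0, so the root lies in [0.625, 0.75]

-+-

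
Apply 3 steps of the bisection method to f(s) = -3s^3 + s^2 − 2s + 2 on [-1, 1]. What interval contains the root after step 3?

f(0) = 2 > 0, so the root lies in [0, 1]
f(0.5) = 0.875 > 0, so the root lies in [0.5, 1]
f(0.75) = -0.203125 < 0, so the root lies in [0.5, 0.75]

[0.5, 0.75]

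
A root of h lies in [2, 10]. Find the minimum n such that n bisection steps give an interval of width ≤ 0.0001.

Width after n steps is 8/2^n. Need 2^n ≥ 8/0.0001 = 80000.
2^16 = 65536 < 80000 ≤ 2^17 = 131072, so n = 17.

17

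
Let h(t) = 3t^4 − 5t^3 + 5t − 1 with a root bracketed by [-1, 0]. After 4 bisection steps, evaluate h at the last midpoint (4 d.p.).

midpoint -0.5: h = -2.6875 < 0 → [-1, -0.5]
midpoint -0.75: h = -1.691406 < 0 → [-1, -0.75]
midpoint -0.875: h = -0.266846 < 0 → [-1, -0.875]
midpoint -0.9375: h = 0.7498 > 0 → [-0.9375, -0.875]

0.7498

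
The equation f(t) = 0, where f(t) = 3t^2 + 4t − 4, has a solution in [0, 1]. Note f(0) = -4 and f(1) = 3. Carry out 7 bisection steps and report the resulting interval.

[0.6640625, 0.671875]

m = 0.5, f(m) = -1.25 (−); new bracket [0.5, 1]
m = 0.75, f(m) = 0.6875 (+); new bracket [0.5, 0.75]
m = 0.625, f(m) = -0.328125 (−); new bracket [0.625, 0.75]
m = 0.6875, f(m) = 0.168 (+); new bracket [0.625, 0.6875]
m = 0.65625, f(m) = -0.083 (−); new bracket [0.65625, 0.6875]
m = 0.671875, f(m) = 0.0417 (+); new bracket [0.65625, 0.671875]
m = 0.6640625, f(m) = -0.0208 (−); new bracket [0.6640625, 0.671875]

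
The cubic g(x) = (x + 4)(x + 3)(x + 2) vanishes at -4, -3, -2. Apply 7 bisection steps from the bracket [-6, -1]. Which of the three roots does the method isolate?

midpoint -3.5: g = 0.375 > 0 → [-6, -3.5]
midpoint -4.75: g = -3.609375 < 0 → [-4.75, -3.5]
midpoint -4.125: g = -0.298828 < 0 → [-4.125, -3.5]
midpoint -3.8125: g = 0.2761 > 0 → [-4.125, -3.8125]
midpoint -3.96875: g = 0.0596 > 0 → [-4.125, -3.96875]
midpoint -4.046875: g = -0.1004 < 0 → [-4.046875, -3.96875]
midpoint -4.0078125: g = -0.0158 < 0 → [-4.0078125, -3.96875]

-4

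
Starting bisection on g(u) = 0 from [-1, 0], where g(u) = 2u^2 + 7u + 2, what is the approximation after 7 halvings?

u = -0.5 gives g = -1, negative; keep [-0.5, 0]
u = -0.25 gives g = 0.375, positive; keep [-0.5, -0.25]
u = -0.375 gives g = -0.34375, negative; keep [-0.375, -0.25]
u = -0.3125 gives g = 0.0078, positive; keep [-0.375, -0.3125]
u = -0.34375 gives g = -0.1699, negative; keep [-0.34375, -0.3125]
u = -0.328125 gives g = -0.0815, negative; keep [-0.328125, -0.3125]
u = -0.3203125 gives g = -0.037, negative; keep [-0.3203125, -0.3125]

-0.3203125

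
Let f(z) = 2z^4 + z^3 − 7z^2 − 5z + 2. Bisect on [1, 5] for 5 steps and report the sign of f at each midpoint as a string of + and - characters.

m = 3, f(m) = 113 (+); new bracket [1, 3]
m = 2, f(m) = 4 (+); new bracket [1, 2]
m = 1.5, f(m) = -7.75 (−); new bracket [1.5, 2]
m = 1.75, f(m) = -4.0703 (−); new bracket [1.75, 2]
m = 1.875, f(m) = -0.6733 (−); new bracket [1.875, 2]

++---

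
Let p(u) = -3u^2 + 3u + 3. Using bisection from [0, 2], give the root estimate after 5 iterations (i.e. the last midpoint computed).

p(1) = 3 > 0, so the root lies in [1, 2]
p(1.5) = 0.75 > 0, so the root lies in [1.5, 2]
p(1.75) = -0.9375 < 0, so the root lies in [1.5, 1.75]
p(1.625) = -0.0469 < 0, so the root lies in [1.5, 1.625]
p(1.5625) = 0.3633 > 0, so the root lies in [1.5625, 1.625]

1.5625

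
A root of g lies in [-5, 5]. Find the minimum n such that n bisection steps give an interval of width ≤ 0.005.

11

Width after n steps is 10/2^n. Need 2^n ≥ 10/0.005 = 2000.
2^10 = 1024 < 2000 ≤ 2^11 = 2048, so n = 11.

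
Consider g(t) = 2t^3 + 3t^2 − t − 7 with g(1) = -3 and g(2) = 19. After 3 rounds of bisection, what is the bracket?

g(1.5) = 5 > 0, so the root lies in [1, 1.5]
g(1.25) = 0.34375 > 0, so the root lies in [1, 1.25]
g(1.125) = -1.480469 < 0, so the root lies in [1.125, 1.25]

[1.125, 1.25]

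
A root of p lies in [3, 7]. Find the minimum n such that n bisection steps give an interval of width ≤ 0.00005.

17

Width after n steps is 4/2^n. Need 2^n ≥ 4/0.00005 = 80000.
2^16 = 65536 < 80000 ≤ 2^17 = 131072, so n = 17.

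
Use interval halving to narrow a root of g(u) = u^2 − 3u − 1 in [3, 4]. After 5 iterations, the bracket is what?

[3.28125, 3.3125]

g(3.5) = 0.75 > 0, so the root lies in [3, 3.5]
g(3.25) = -0.1875 < 0, so the root lies in [3.25, 3.5]
g(3.375) = 0.265625 > 0, so the root lies in [3.25, 3.375]
g(3.3125) = 0.0352 > 0, so the root lies in [3.25, 3.3125]
g(3.28125) = -0.0771 < 0, so the root lies in [3.28125, 3.3125]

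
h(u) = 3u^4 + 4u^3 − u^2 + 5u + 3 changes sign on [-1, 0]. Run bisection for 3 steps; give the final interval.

[-0.5, -0.375]

midpoint -0.5: h = -0.0625 < 0 → [-0.5, 0]
midpoint -0.25: h = 1.636719 > 0 → [-0.5, -0.25]
midpoint -0.375: h = 0.832764 > 0 → [-0.5, -0.375]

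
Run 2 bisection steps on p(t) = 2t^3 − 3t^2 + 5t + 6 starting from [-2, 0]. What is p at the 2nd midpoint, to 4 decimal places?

t = -1 gives p = -4, negative; keep [-1, 0]
t = -0.5 gives p = 2.5, positive; keep [-1, -0.5]

2.5000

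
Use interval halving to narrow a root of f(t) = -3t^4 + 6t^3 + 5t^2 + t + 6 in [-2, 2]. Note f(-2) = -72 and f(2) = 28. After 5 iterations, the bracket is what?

t = 0 gives f = 6, positive; keep [-2, 0]
t = -1 gives f = 1, positive; keep [-2, -1]
t = -1.5 gives f = -19.6875, negative; keep [-1.5, -1]
t = -1.25 gives f = -6.4805, negative; keep [-1.25, -1]
t = -1.125 gives f = -2.1453, negative; keep [-1.125, -1]

[-1.125, -1]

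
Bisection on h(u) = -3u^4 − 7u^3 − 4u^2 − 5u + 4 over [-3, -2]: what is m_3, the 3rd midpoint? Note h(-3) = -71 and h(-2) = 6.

-2.125

midpoint -2.5: h = -16.3125 < 0 → [-2.5, -2]
midpoint -2.25: h = -2.152344 < 0 → [-2.25, -2]
midpoint -2.125: h = 2.559814 > 0 → [-2.25, -2.125]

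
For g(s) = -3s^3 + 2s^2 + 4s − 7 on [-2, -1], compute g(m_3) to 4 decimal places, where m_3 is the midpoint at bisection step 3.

-0.9199

midpoint -1.5: g = 1.625 > 0 → [-1.5, -1]
midpoint -1.25: g = -3.015625 < 0 → [-1.5, -1.25]
midpoint -1.375: g = -0.919922 < 0 → [-1.5, -1.375]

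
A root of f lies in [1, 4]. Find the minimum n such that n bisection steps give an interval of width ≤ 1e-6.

Width after n steps is 3/2^n. Need 2^n ≥ 3/1e-6 = 3000000.
2^21 = 2097152 < 3000000 ≤ 2^22 = 4194304, so n = 22.

22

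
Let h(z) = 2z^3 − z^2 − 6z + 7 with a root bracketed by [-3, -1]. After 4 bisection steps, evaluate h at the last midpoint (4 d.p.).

1.5508

m = -2, h(m) = -1 (−); new bracket [-2, -1]
m = -1.5, h(m) = 7 (+); new bracket [-2, -1.5]
m = -1.75, h(m) = 3.71875 (+); new bracket [-2, -1.75]
m = -1.875, h(m) = 1.5508 (+); new bracket [-2, -1.875]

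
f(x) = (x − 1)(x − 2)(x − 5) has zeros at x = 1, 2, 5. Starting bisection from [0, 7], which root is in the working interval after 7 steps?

5

f(3.5) = -5.625 < 0, so the root lies in [3.5, 7]
f(5.25) = 3.453125 > 0, so the root lies in [3.5, 5.25]
f(4.375) = -5.009766 < 0, so the root lies in [4.375, 5.25]
f(4.8125) = -2.0105 < 0, so the root lies in [4.8125, 5.25]
f(5.03125) = 0.3819 > 0, so the root lies in [4.8125, 5.03125]
f(4.921875) = -0.8953 < 0, so the root lies in [4.921875, 5.03125]
f(4.9765625) = -0.2774 < 0, so the root lies in [4.9765625, 5.03125]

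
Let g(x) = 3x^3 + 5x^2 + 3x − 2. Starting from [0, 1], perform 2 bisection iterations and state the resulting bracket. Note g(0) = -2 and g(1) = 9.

[0.25, 0.5]

m = 0.5, g(m) = 1.125 (+); new bracket [0, 0.5]
m = 0.25, g(m) = -0.890625 (−); new bracket [0.25, 0.5]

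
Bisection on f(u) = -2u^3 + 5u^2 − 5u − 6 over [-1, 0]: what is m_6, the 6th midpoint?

-0.671875

u = -0.5 gives f = -2, negative; keep [-1, -0.5]
u = -0.75 gives f = 1.40625, positive; keep [-0.75, -0.5]
u = -0.625 gives f = -0.433594, negative; keep [-0.75, -0.625]
u = -0.6875 gives f = 0.4507, positive; keep [-0.6875, -0.625]
u = -0.65625 gives f = -0.0002, negative; keep [-0.6875, -0.65625]
u = -0.671875 gives f = 0.223, positive; keep [-0.671875, -0.65625]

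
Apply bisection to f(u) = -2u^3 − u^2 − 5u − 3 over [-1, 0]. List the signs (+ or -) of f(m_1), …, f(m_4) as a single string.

u = -0.5 gives f = -0.5, negative; keep [-1, -0.5]
u = -0.75 gives f = 1.03125, positive; keep [-0.75, -0.5]
u = -0.625 gives f = 0.222656, positive; keep [-0.625, -0.5]
u = -0.5625 gives f = -0.1479, negative; keep [-0.625, -0.5625]

-++-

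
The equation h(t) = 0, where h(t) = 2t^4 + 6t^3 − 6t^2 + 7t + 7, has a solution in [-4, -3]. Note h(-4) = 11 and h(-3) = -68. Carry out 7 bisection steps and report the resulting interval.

h(-3.5) = -48.125 < 0, so the root lies in [-4, -3.5]
h(-3.75) = -24.523438 < 0, so the root lies in [-4, -3.75]
h(-3.875) = -8.394043 < 0, so the root lies in [-4, -3.875]
h(-3.9375) = 0.8765 > 0, so the root lies in [-3.9375, -3.875]
h(-3.90625) = -3.8631 < 0, so the root lies in [-3.9375, -3.90625]
h(-3.921875) = -1.5196 < 0, so the root lies in [-3.9375, -3.921875]
h(-3.9296875) = -0.3282 < 0, so the root lies in [-3.9375, -3.9296875]

[-3.9375, -3.9296875]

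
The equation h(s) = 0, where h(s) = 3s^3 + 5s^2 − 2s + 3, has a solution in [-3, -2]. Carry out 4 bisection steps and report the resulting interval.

[-2.1875, -2.125]

h(-2.5) = -7.625 < 0, so the root lies in [-2.5, -2]
h(-2.25) = -1.359375 < 0, so the root lies in [-2.25, -2]
h(-2.125) = 1.041016 > 0, so the root lies in [-2.25, -2.125]
h(-2.1875) = -0.1018 < 0, so the root lies in [-2.1875, -2.125]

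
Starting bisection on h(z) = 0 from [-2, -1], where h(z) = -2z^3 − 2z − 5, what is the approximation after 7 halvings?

-1.1171875

z = -1.5 gives h = 4.75, positive; keep [-1.5, -1]
z = -1.25 gives h = 1.40625, positive; keep [-1.25, -1]
z = -1.125 gives h = 0.097656, positive; keep [-1.125, -1]
z = -1.0625 gives h = -0.4761, negative; keep [-1.125, -1.0625]
z = -1.09375 gives h = -0.1956, negative; keep [-1.125, -1.09375]
z = -1.109375 gives h = -0.0506, negative; keep [-1.125, -1.109375]
z = -1.1171875 gives h = 0.0231, positive; keep [-1.1171875, -1.109375]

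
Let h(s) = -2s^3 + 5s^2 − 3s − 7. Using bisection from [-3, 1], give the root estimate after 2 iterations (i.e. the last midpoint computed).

s = -1 gives h = 3, positive; keep [-1, 1]
s = 0 gives h = -7, negative; keep [-1, 0]

0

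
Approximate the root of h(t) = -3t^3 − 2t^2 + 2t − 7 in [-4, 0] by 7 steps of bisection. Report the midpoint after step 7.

h(-2) = 5 > 0, so the root lies in [-2, 0]
h(-1) = -8 < 0, so the root lies in [-2, -1]
h(-1.5) = -4.375 < 0, so the root lies in [-2, -1.5]
h(-1.75) = -0.5469 < 0, so the root lies in [-2, -1.75]
h(-1.875) = 1.9941 > 0, so the root lies in [-1.875, -1.75]
h(-1.8125) = 0.6677 > 0, so the root lies in [-1.8125, -1.75]
h(-1.78125) = 0.0467 > 0, so the root lies in [-1.78125, -1.75]

-1.78125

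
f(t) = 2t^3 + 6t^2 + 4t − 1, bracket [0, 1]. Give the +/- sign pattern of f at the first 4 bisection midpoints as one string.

++--

m = 0.5, f(m) = 2.75 (+); new bracket [0, 0.5]
m = 0.25, f(m) = 0.40625 (+); new bracket [0, 0.25]
m = 0.125, f(m) = -0.402344 (−); new bracket [0.125, 0.25]
m = 0.1875, f(m) = -0.0259 (−); new bracket [0.1875, 0.25]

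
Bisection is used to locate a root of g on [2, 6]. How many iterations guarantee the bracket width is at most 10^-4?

16

Width after n steps is 4/2^n. Need 2^n ≥ 4/10^-4 = 40000.
2^15 = 32768 < 40000 ≤ 2^16 = 65536, so n = 16.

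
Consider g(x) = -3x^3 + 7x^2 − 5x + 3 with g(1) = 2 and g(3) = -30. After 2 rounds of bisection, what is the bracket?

[1.5, 2]

midpoint 2: g = -3 < 0 → [1, 2]
midpoint 1.5: g = 1.125 > 0 → [1.5, 2]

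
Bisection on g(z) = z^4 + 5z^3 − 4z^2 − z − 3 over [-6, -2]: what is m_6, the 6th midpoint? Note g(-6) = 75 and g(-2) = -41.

g(-4) = -127 < 0, so the root lies in [-6, -4]
g(-5) = -98 < 0, so the root lies in [-6, -5]
g(-5.5) = -35.3125 < 0, so the root lies in [-6, -5.5]
g(-5.75) = 13.082 > 0, so the root lies in [-5.75, -5.5]
g(-5.625) = -12.7009 < 0, so the root lies in [-5.75, -5.625]
g(-5.6875) = -0.2187 < 0, so the root lies in [-5.75, -5.6875]

-5.6875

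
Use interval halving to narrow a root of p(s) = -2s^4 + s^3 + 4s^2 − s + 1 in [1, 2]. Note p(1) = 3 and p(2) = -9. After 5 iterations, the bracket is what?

midpoint 1.5: p = 1.75 > 0 → [1.5, 2]
midpoint 1.75: p = -1.898438 < 0 → [1.5, 1.75]
midpoint 1.625: p = 0.282715 > 0 → [1.625, 1.75]
midpoint 1.6875: p = -0.7097 < 0 → [1.625, 1.6875]
midpoint 1.65625: p = -0.1901 < 0 → [1.625, 1.65625]

[1.625, 1.65625]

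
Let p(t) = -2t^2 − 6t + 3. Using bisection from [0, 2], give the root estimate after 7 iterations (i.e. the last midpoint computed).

0.421875

t = 1 gives p = -5, negative; keep [0, 1]
t = 0.5 gives p = -0.5, negative; keep [0, 0.5]
t = 0.25 gives p = 1.375, positive; keep [0.25, 0.5]
t = 0.375 gives p = 0.4688, positive; keep [0.375, 0.5]
t = 0.4375 gives p = -0.0078, negative; keep [0.375, 0.4375]
t = 0.40625 gives p = 0.2324, positive; keep [0.40625, 0.4375]
t = 0.421875 gives p = 0.1128, positive; keep [0.421875, 0.4375]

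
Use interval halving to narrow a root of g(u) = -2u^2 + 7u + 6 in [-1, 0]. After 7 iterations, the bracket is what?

[-0.71875, -0.7109375]

midpoint -0.5: g = 2 > 0 → [-1, -0.5]
midpoint -0.75: g = -0.375 < 0 → [-0.75, -0.5]
midpoint -0.625: g = 0.84375 > 0 → [-0.75, -0.625]
midpoint -0.6875: g = 0.2422 > 0 → [-0.75, -0.6875]
midpoint -0.71875: g = -0.0645 < 0 → [-0.71875, -0.6875]
midpoint -0.703125: g = 0.0894 > 0 → [-0.71875, -0.703125]
midpoint -0.7109375: g = 0.0126 > 0 → [-0.71875, -0.7109375]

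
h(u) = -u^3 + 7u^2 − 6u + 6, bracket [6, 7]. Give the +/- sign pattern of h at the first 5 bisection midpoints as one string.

--+-+

m = 6.5, h(m) = -11.875 (−); new bracket [6, 6.5]
m = 6.25, h(m) = -2.203125 (−); new bracket [6, 6.25]
m = 6.125, h(m) = 2.076172 (+); new bracket [6.125, 6.25]
m = 6.1875, h(m) = -0.0183 (−); new bracket [6.125, 6.1875]
m = 6.15625, h(m) = 1.0401 (+); new bracket [6.15625, 6.1875]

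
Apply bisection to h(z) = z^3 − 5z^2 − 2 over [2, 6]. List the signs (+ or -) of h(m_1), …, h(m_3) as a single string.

m = 4, h(m) = -18 (−); new bracket [4, 6]
m = 5, h(m) = -2 (−); new bracket [5, 6]
m = 5.5, h(m) = 13.125 (+); new bracket [5, 5.5]

--+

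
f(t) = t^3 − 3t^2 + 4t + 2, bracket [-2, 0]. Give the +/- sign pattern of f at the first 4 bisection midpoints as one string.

t = -1 gives f = -6, negative; keep [-1, 0]
t = -0.5 gives f = -0.875, negative; keep [-0.5, 0]
t = -0.25 gives f = 0.796875, positive; keep [-0.5, -0.25]
t = -0.375 gives f = 0.0254, positive; keep [-0.5, -0.375]

--++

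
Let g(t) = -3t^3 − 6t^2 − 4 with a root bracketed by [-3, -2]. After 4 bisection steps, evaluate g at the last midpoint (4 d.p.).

1.0134

t = -2.5 gives g = 5.375, positive; keep [-2.5, -2]
t = -2.25 gives g = -0.203125, negative; keep [-2.5, -2.25]
t = -2.375 gives g = 2.345703, positive; keep [-2.375, -2.25]
t = -2.3125 gives g = 1.0134, positive; keep [-2.3125, -2.25]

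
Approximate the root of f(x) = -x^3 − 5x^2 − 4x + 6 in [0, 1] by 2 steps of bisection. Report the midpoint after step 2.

0.75

m = 0.5, f(m) = 2.625 (+); new bracket [0.5, 1]
m = 0.75, f(m) = -0.234375 (−); new bracket [0.5, 0.75]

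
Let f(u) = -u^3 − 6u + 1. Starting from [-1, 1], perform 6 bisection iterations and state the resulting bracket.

f(0) = 1 > 0, so the root lies in [0, 1]
f(0.5) = -2.125 < 0, so the root lies in [0, 0.5]
f(0.25) = -0.515625 < 0, so the root lies in [0, 0.25]
f(0.125) = 0.248 > 0, so the root lies in [0.125, 0.25]
f(0.1875) = -0.1316 < 0, so the root lies in [0.125, 0.1875]
f(0.15625) = 0.0587 > 0, so the root lies in [0.15625, 0.1875]

[0.15625, 0.1875]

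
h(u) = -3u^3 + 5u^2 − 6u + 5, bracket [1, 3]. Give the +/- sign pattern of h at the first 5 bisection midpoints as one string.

u = 2 gives h = -11, negative; keep [1, 2]
u = 1.5 gives h = -2.875, negative; keep [1, 1.5]
u = 1.25 gives h = -0.546875, negative; keep [1, 1.25]
u = 1.125 gives h = 0.3066, positive; keep [1.125, 1.25]
u = 1.1875 gives h = -0.0979, negative; keep [1.125, 1.1875]

---+-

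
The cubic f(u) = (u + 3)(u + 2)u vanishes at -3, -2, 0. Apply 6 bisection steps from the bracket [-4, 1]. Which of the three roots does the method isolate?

0

midpoint -1.5: f = -1.125 < 0 → [-1.5, 1]
midpoint -0.25: f = -1.203125 < 0 → [-0.25, 1]
midpoint 0.375: f = 3.005859 > 0 → [-0.25, 0.375]
midpoint 0.0625: f = 0.3948 > 0 → [-0.25, 0.0625]
midpoint -0.09375: f = -0.5194 < 0 → [-0.09375, 0.0625]
midpoint -0.015625: f = -0.0925 < 0 → [-0.015625, 0.0625]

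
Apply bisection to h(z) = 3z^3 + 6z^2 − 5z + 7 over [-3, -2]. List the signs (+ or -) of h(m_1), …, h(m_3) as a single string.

++-

midpoint -2.5: h = 10.125 > 0 → [-3, -2.5]
midpoint -2.75: h = 3.734375 > 0 → [-3, -2.75]
midpoint -2.875: h = -0.322266 < 0 → [-2.875, -2.75]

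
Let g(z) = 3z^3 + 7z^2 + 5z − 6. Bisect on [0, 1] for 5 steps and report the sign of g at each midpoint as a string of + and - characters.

-++-+

midpoint 0.5: g = -1.375 < 0 → [0.5, 1]
midpoint 0.75: g = 2.953125 > 0 → [0.5, 0.75]
midpoint 0.625: g = 0.591797 > 0 → [0.5, 0.625]
midpoint 0.5625: g = -0.4387 < 0 → [0.5625, 0.625]
midpoint 0.59375: g = 0.0645 > 0 → [0.5625, 0.59375]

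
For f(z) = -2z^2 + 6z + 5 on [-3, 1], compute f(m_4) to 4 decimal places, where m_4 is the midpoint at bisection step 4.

-0.6250

f(-1) = -3 < 0, so the root lies in [-1, 1]
f(0) = 5 > 0, so the root lies in [-1, 0]
f(-0.5) = 1.5 > 0, so the root lies in [-1, -0.5]
f(-0.75) = -0.625 < 0, so the root lies in [-0.75, -0.5]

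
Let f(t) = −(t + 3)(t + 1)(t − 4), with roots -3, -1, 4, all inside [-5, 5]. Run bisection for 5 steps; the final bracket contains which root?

4

f(0) = 12 > 0, so the root lies in [0, 5]
f(2.5) = 28.875 > 0, so the root lies in [2.5, 5]
f(3.75) = 8.015625 > 0, so the root lies in [3.75, 5]
f(4.375) = -14.8652 < 0, so the root lies in [3.75, 4.375]
f(4.0625) = -2.2346 < 0, so the root lies in [3.75, 4.0625]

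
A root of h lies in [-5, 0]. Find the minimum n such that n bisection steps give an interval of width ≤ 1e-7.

Width after n steps is 5/2^n. Need 2^n ≥ 5/1e-7 = 50000000.
2^25 = 33554432 < 50000000 ≤ 2^26 = 67108864, so n = 26.

26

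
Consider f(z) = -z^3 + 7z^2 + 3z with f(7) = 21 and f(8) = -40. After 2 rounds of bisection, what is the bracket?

[7.25, 7.5]

midpoint 7.5: f = -5.625 < 0 → [7, 7.5]
midpoint 7.25: f = 8.609375 > 0 → [7.25, 7.5]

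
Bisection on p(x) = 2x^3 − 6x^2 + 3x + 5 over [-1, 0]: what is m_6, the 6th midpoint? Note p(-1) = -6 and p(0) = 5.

m = -0.5, p(m) = 1.75 (+); new bracket [-1, -0.5]
m = -0.75, p(m) = -1.46875 (−); new bracket [-0.75, -0.5]
m = -0.625, p(m) = 0.292969 (+); new bracket [-0.75, -0.625]
m = -0.6875, p(m) = -0.5483 (−); new bracket [-0.6875, -0.625]
m = -0.65625, p(m) = -0.118 (−); new bracket [-0.65625, -0.625]
m = -0.640625, p(m) = 0.0899 (+); new bracket [-0.65625, -0.640625]

-0.640625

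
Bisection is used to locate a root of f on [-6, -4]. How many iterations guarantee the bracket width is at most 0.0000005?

Width after n steps is 2/2^n. Need 2^n ≥ 2/0.0000005 = 4000000.
2^21 = 2097152 < 4000000 ≤ 2^22 = 4194304, so n = 22.

22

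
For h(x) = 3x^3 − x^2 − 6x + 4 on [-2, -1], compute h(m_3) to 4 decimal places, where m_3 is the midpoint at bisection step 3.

-1.7637

x = -1.5 gives h = 0.625, positive; keep [-2, -1.5]
x = -1.75 gives h = -4.640625, negative; keep [-1.75, -1.5]
x = -1.625 gives h = -1.763672, negative; keep [-1.625, -1.5]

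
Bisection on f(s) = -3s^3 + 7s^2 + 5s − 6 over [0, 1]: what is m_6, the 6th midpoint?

0.703125

f(0.5) = -2.125 < 0, so the root lies in [0.5, 1]
f(0.75) = 0.421875 > 0, so the root lies in [0.5, 0.75]
f(0.625) = -0.873047 < 0, so the root lies in [0.625, 0.75]
f(0.6875) = -0.2288 < 0, so the root lies in [0.6875, 0.75]
f(0.71875) = 0.096 > 0, so the root lies in [0.6875, 0.71875]
f(0.703125) = -0.0665 < 0, so the root lies in [0.703125, 0.71875]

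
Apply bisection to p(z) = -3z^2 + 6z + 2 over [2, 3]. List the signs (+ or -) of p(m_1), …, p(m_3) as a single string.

midpoint 2.5: p = -1.75 < 0 → [2, 2.5]
midpoint 2.25: p = 0.3125 > 0 → [2.25, 2.5]
midpoint 2.375: p = -0.671875 < 0 → [2.25, 2.375]

-+-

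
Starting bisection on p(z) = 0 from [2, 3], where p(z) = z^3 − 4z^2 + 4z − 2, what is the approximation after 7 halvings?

2.8359375

z = 2.5 gives p = -1.375, negative; keep [2.5, 3]
z = 2.75 gives p = -0.453125, negative; keep [2.75, 3]
z = 2.875 gives p = 0.201172, positive; keep [2.75, 2.875]
z = 2.8125 gives p = -0.1433, negative; keep [2.8125, 2.875]
z = 2.84375 gives p = 0.0245, positive; keep [2.8125, 2.84375]
z = 2.828125 gives p = -0.0605, negative; keep [2.828125, 2.84375]
z = 2.8359375 gives p = -0.0183, negative; keep [2.8359375, 2.84375]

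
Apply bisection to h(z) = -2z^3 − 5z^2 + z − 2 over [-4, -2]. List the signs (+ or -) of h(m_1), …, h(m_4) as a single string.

+--+

h(-3) = 4 > 0, so the root lies in [-3, -2]
h(-2.5) = -4.5 < 0, so the root lies in [-3, -2.5]
h(-2.75) = -0.96875 < 0, so the root lies in [-3, -2.75]
h(-2.875) = 1.3242 > 0, so the root lies in [-2.875, -2.75]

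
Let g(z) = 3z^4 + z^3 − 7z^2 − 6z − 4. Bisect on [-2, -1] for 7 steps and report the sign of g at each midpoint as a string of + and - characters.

z = -1.5 gives g = 1.0625, positive; keep [-1.5, -1]
z = -1.25 gives g = -2.066406, negative; keep [-1.5, -1.25]
z = -1.375 gives g = -0.860596, negative; keep [-1.5, -1.375]
z = -1.4375 gives g = -0.0002, negative; keep [-1.5, -1.4375]
z = -1.46875 gives g = 0.5044, positive; keep [-1.46875, -1.4375]
z = -1.453125 gives g = 0.2456, positive; keep [-1.453125, -1.4375]
z = -1.4453125 gives g = 0.1211, positive; keep [-1.4453125, -1.4375]

+---+++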